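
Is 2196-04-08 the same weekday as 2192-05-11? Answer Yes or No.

From May 11, 2192 to Apr 8, 2196 is 1428 days.
1428 mod 7 = 0, so they are the same weekday.
(May 11, 2192 is a Friday; Apr 8, 2196 is a Friday.)

Yes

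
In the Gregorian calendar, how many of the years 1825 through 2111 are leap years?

69

Multiples of 4 in [1825,2111]: 71.
Of those, multiples of 100: 3 (not leap unless ÷400).
Multiples of 400: 1.
Leap years = 71 − 3 + 1 = 69.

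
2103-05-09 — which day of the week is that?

Wednesday

January 1, 2103 is a Monday.
Jan 1, 2103 → Feb 1, 2103: 31 days (January has 31).
Feb 1, 2103 → Mar 1, 2103: 28 days (February has 28).
Mar 1, 2103 → Apr 1, 2103: 31 days (March has 31).
Apr 1, 2103 → May 1, 2103: 30 days (April has 30).
May 1, 2103 → May 9, 2103: 8 days.
Total: 128 days.
128 mod 7 = 2, so Monday + 2 = Wednesday.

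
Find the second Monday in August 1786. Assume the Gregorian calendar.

August 1, 1786 is a Tuesday.
The first Monday is therefore August 7 (6 days later).
The second Monday is 7 + 1×7 = August 14.

August 14, 1786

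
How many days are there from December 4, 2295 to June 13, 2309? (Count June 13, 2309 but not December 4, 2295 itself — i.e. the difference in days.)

4939

Dec 4, 2295 → Dec 4, 2296: 366 days (Feb 29, 2296 is in that span).
Dec 4, 2296 → Dec 4, 2297: 365 days.
Dec 4, 2297 → Dec 4, 2298: 365 days.
Dec 4, 2298 → Dec 4, 2299: 365 days.
Dec 4, 2299 → Dec 4, 2300: 365 days.
Dec 4, 2300 → Dec 4, 2301: 365 days.
Dec 4, 2301 → Dec 4, 2302: 365 days.
Dec 4, 2302 → Dec 4, 2303: 365 days.
Dec 4, 2303 → Dec 4, 2304: 366 days (Feb 29, 2304 is in that span).
Dec 4, 2304 → Dec 4, 2305: 365 days.
Dec 4, 2305 → Dec 4, 2306: 365 days.
Dec 4, 2306 → Dec 4, 2307: 365 days.
Dec 4, 2307 → Dec 4, 2308: 366 days (Feb 29, 2308 is in that span).
Dec 4, 2308 → Jan 4, 2309: 31 days (December has 31).
Jan 4, 2309 → Feb 4, 2309: 31 days (January has 31).
Feb 4, 2309 → Mar 4, 2309: 28 days (February has 28).
Mar 4, 2309 → Apr 4, 2309: 31 days (March has 31).
Apr 4, 2309 → May 4, 2309: 30 days (April has 30).
May 4, 2309 → Jun 4, 2309: 31 days (May has 31).
Jun 4, 2309 → Jun 13, 2309: 9 days.
Total: 4939 days.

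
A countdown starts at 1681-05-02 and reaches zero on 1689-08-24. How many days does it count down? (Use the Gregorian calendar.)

May 2, 1681 → May 2, 1682: 365 days.
May 2, 1682 → May 2, 1683: 365 days.
May 2, 1683 → May 2, 1684: 366 days (Feb 29, 1684 is in that span).
May 2, 1684 → May 2, 1685: 365 days.
May 2, 1685 → May 2, 1686: 365 days.
May 2, 1686 → May 2, 1687: 365 days.
May 2, 1687 → May 2, 1688: 366 days (Feb 29, 1688 is in that span).
May 2, 1688 → May 2, 1689: 365 days.
May 2, 1689 → Jun 2, 1689: 31 days (May has 31).
Jun 2, 1689 → Jul 2, 1689: 30 days (June has 30).
Jul 2, 1689 → Aug 2, 1689: 31 days (July has 31).
Aug 2, 1689 → Aug 24, 1689: 22 days.
Total: 3036 days.

3036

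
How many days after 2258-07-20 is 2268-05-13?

3585

Jul 20, 2258 → Jul 20, 2259: 365 days.
Jul 20, 2259 → Jul 20, 2260: 366 days (Feb 29, 2260 is in that span).
Jul 20, 2260 → Jul 20, 2261: 365 days.
Jul 20, 2261 → Jul 20, 2262: 365 days.
Jul 20, 2262 → Jul 20, 2263: 365 days.
Jul 20, 2263 → Jul 20, 2264: 366 days (Feb 29, 2264 is in that span).
Jul 20, 2264 → Jul 20, 2265: 365 days.
Jul 20, 2265 → Jul 20, 2266: 365 days.
Jul 20, 2266 → Jul 20, 2267: 365 days.
Jul 20, 2267 → Aug 20, 2267: 31 days (July has 31).
Aug 20, 2267 → Sep 20, 2267: 31 days (August has 31).
Sep 20, 2267 → Oct 20, 2267: 30 days (September has 30).
Oct 20, 2267 → Nov 20, 2267: 31 days (October has 31).
Nov 20, 2267 → Dec 20, 2267: 30 days (November has 30).
Dec 20, 2267 → Jan 20, 2268: 31 days (December has 31).
Jan 20, 2268 → Feb 20, 2268: 31 days (January has 31).
Feb 20, 2268 → Mar 20, 2268: 29 days (February has 29).
Mar 20, 2268 → Apr 20, 2268: 31 days (March has 31).
Apr 20, 2268 → May 13, 2268: 23 days.
Total: 3585 days.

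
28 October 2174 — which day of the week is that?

Friday

January 1, 2174 is a Saturday.
Jan 1, 2174 → Feb 1, 2174: 31 days (January has 31).
Feb 1, 2174 → Mar 1, 2174: 28 days (February has 28).
Mar 1, 2174 → Apr 1, 2174: 31 days (March has 31).
Apr 1, 2174 → May 1, 2174: 30 days (April has 30).
May 1, 2174 → Jun 1, 2174: 31 days (May has 31).
Jun 1, 2174 → Jul 1, 2174: 30 days (June has 30).
Jul 1, 2174 → Aug 1, 2174: 31 days (July has 31).
Aug 1, 2174 → Sep 1, 2174: 31 days (August has 31).
Sep 1, 2174 → Oct 1, 2174: 30 days (September has 30).
Oct 1, 2174 → Oct 28, 2174: 27 days.
Total: 300 days.
300 mod 7 = 6, so Saturday + 6 = Friday.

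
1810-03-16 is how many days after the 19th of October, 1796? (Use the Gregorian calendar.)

4895

Oct 19, 1796 → Oct 19, 1797: 365 days.
Oct 19, 1797 → Oct 19, 1798: 365 days.
Oct 19, 1798 → Oct 19, 1799: 365 days.
Oct 19, 1799 → Oct 19, 1800: 365 days.
Oct 19, 1800 → Oct 19, 1801: 365 days.
Oct 19, 1801 → Oct 19, 1802: 365 days.
Oct 19, 1802 → Oct 19, 1803: 365 days.
Oct 19, 1803 → Oct 19, 1804: 366 days (Feb 29, 1804 is in that span).
Oct 19, 1804 → Oct 19, 1805: 365 days.
Oct 19, 1805 → Oct 19, 1806: 365 days.
Oct 19, 1806 → Oct 19, 1807: 365 days.
Oct 19, 1807 → Oct 19, 1808: 366 days (Feb 29, 1808 is in that span).
Oct 19, 1808 → Oct 19, 1809: 365 days.
Oct 19, 1809 → Nov 19, 1809: 31 days (October has 31).
Nov 19, 1809 → Dec 19, 1809: 30 days (November has 30).
Dec 19, 1809 → Jan 19, 1810: 31 days (December has 31).
Jan 19, 1810 → Feb 19, 1810: 31 days (January has 31).
Feb 19, 1810 → Mar 16, 1810: 25 days.
Total: 4895 days.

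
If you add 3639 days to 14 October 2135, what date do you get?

September 30, 2145

+366 (one year; includes Feb 29, 2136) → Oct 14, 2136 (3273 left).
+365 (one year) → Oct 14, 2137 (2908 left).
+365 (one year) → Oct 14, 2138 (2543 left).
+365 (one year) → Oct 14, 2139 (2178 left).
+366 (one year; includes Feb 29, 2140) → Oct 14, 2140 (1812 left).
+365 (one year) → Oct 14, 2141 (1447 left).
+365 (one year) → Oct 14, 2142 (1082 left).
+365 (one year) → Oct 14, 2143 (717 left).
+366 (one year; includes Feb 29, 2144) → Oct 14, 2144 (351 left).
Oct has 31 days: +18 → Nov 1, 2144 (333 left).
Nov has 30 days: +30 → Dec 1, 2144 (303 left).
Dec has 31 days: +31 → Jan 1, 2145 (272 left).
Jan has 31 days: +31 → Feb 1, 2145 (241 left).
Feb has 28 days: +28 → Mar 1, 2145 (213 left).
Mar has 31 days: +31 → Apr 1, 2145 (182 left).
Apr has 30 days: +30 → May 1, 2145 (152 left).
May has 31 days: +31 → Jun 1, 2145 (121 left).
Jun has 30 days: +30 → Jul 1, 2145 (91 left).
Jul has 31 days: +31 → Aug 1, 2145 (60 left).
Aug has 31 days: +31 → Sep 1, 2145 (29 left).
+29 → Sep 30, 2145.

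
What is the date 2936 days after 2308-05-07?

+365 (one year) → May 7, 2309 (2571 left).
+365 (one year) → May 7, 2310 (2206 left).
+365 (one year) → May 7, 2311 (1841 left).
+366 (one year; includes Feb 29, 2312) → May 7, 2312 (1475 left).
+365 (one year) → May 7, 2313 (1110 left).
+365 (one year) → May 7, 2314 (745 left).
+365 (one year) → May 7, 2315 (380 left).
May has 31 days: +25 → Jun 1, 2315 (355 left).
Jun has 30 days: +30 → Jul 1, 2315 (325 left).
Jul has 31 days: +31 → Aug 1, 2315 (294 left).
Aug has 31 days: +31 → Sep 1, 2315 (263 left).
Sep has 30 days: +30 → Oct 1, 2315 (233 left).
Oct has 31 days: +31 → Nov 1, 2315 (202 left).
Nov has 30 days: +30 → Dec 1, 2315 (172 left).
Dec has 31 days: +31 → Jan 1, 2316 (141 left).
Jan has 31 days: +31 → Feb 1, 2316 (110 left).
Feb has 29 days: +29 → Mar 1, 2316 (81 left).
Mar has 31 days: +31 → Apr 1, 2316 (50 left).
Apr has 30 days: +30 → May 1, 2316 (20 left).
+20 → May 21, 2316.

May 21, 2316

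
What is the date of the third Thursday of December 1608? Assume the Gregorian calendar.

December 18, 1608

December 1, 1608 is a Monday.
The first Thursday is therefore December 4 (3 days later).
The third Thursday is 4 + 2×7 = December 18.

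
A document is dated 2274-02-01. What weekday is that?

Sunday

Doomsday rule: the anchor day for the 2200s is Friday. For year 74: 74÷12 = 6 r 2, and 2÷4 = 0, so 6+2+0 = 8.
Friday + 8 ≡ Saturday — that's 2274's doomsday.
In February the doomsday date is Feb 28 (2274 is not a leap year).
Feb 1 is 27 days before Feb 28; 27 mod 7 = 6, so Saturday − 6 = Sunday.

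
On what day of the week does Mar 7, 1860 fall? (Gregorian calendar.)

Wednesday

Doomsday rule: the anchor day for the 1800s is Friday. For year 60: 60÷12 = 5 r 0, and 0÷4 = 0, so 5+0+0 = 5.
Friday + 5 ≡ Wednesday — that's 1860's doomsday.
In March the doomsday date is Mar 14.
Mar 7 is 7 days before Mar 14; 7 mod 7 = 0, so Wednesday − 0 = Wednesday.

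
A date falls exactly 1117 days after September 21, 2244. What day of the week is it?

Sep 21, 2244 is a Saturday.
1117 mod 7 = 4, so 1117 days after a Saturday is Saturday + 4 = Wednesday.

Wednesday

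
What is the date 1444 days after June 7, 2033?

May 21, 2037

+365 (one year) → Jun 7, 2034 (1079 left).
+365 (one year) → Jun 7, 2035 (714 left).
+366 (one year; includes Feb 29, 2036) → Jun 7, 2036 (348 left).
Jun has 30 days: +24 → Jul 1, 2036 (324 left).
Jul has 31 days: +31 → Aug 1, 2036 (293 left).
Aug has 31 days: +31 → Sep 1, 2036 (262 left).
Sep has 30 days: +30 → Oct 1, 2036 (232 left).
Oct has 31 days: +31 → Nov 1, 2036 (201 left).
Nov has 30 days: +30 → Dec 1, 2036 (171 left).
Dec has 31 days: +31 → Jan 1, 2037 (140 left).
Jan has 31 days: +31 → Feb 1, 2037 (109 left).
Feb has 28 days: +28 → Mar 1, 2037 (81 left).
Mar has 31 days: +31 → Apr 1, 2037 (50 left).
Apr has 30 days: +30 → May 1, 2037 (20 left).
+20 → May 21, 2037.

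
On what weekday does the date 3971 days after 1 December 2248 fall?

Dec 1, 2248 is a Friday.
3971 mod 7 = 2, so 3971 days after a Friday is Friday + 2 = Sunday.

Sunday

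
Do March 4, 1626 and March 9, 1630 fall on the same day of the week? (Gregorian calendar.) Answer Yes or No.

No

From Mar 4, 1626 to Mar 9, 1630 is 1466 days.
1466 mod 7 = 3, so they are different weekdays.
(Mar 4, 1626 is a Wednesday; Mar 9, 1630 is a Saturday.)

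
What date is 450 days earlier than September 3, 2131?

−365 (one year) → Sep 3, 2130 (85 left).
−3 → Aug 31, 2130 (end of Aug, 31 days; 82 left).
−31 → Jul 31, 2130 (end of Jul, 31 days; 51 left).
−31 → Jun 30, 2130 (end of Jun, 30 days; 20 left).
−20 → Jun 10, 2130.

June 10, 2130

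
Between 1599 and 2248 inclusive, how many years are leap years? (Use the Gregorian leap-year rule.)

158

Multiples of 4 in [1599,2248]: 163.
Of those, multiples of 100: 7 (not leap unless ÷400).
Multiples of 400: 2.
Leap years = 163 − 7 + 2 = 158.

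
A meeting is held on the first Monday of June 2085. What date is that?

June 4, 2085

June 1, 2085 is a Friday.
The first Monday is therefore June 4 (3 days later).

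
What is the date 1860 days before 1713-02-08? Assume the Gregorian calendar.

−366 (one year; includes Feb 29, 1712) → Feb 8, 1712 (1494 left).
−365 (one year) → Feb 8, 1711 (1129 left).
−365 (one year) → Feb 8, 1710 (764 left).
−365 (one year) → Feb 8, 1709 (399 left).
−8 → Jan 31, 1709 (end of Jan, 31 days; 391 left).
−31 → Dec 31, 1708 (end of Dec, 31 days; 360 left).
−31 → Nov 30, 1708 (end of Nov, 30 days; 329 left).
−30 → Oct 31, 1708 (end of Oct, 31 days; 299 left).
−31 → Sep 30, 1708 (end of Sep, 30 days; 268 left).
−30 → Aug 31, 1708 (end of Aug, 31 days; 238 left).
−31 → Jul 31, 1708 (end of Jul, 31 days; 207 left).
−31 → Jun 30, 1708 (end of Jun, 30 days; 176 left).
−30 → May 31, 1708 (end of May, 31 days; 146 left).
−31 → Apr 30, 1708 (end of Apr, 30 days; 115 left).
−30 → Mar 31, 1708 (end of Mar, 31 days; 85 left).
−31 → Feb 29, 1708 (end of Feb, 29 days; 54 left).
−29 → Jan 31, 1708 (end of Jan, 31 days; 25 left).
−25 → Jan 6, 1708.

January 6, 1708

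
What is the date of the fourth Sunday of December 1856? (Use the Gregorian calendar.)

December 1, 1856 is a Monday.
The first Sunday is therefore December 7 (6 days later).
The fourth Sunday is 7 + 3×7 = December 28.

December 28, 1856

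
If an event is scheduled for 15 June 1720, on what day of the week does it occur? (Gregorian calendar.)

Doomsday rule: the anchor day for the 1700s is Sunday. For year 20: 20÷12 = 1 r 8, and 8÷4 = 2, so 1+8+2 = 11.
Sunday + 11 ≡ Thursday — that's 1720's doomsday.
In June the doomsday date is Jun 6.
Jun 15 is 9 days after Jun 6; 9 mod 7 = 2, so Thursday + 2 = Saturday.

Saturday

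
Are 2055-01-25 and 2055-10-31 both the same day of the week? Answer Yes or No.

From Jan 25, 2055 to Oct 31, 2055 is 279 days.
279 mod 7 = 6, so they are different weekdays.
(Jan 25, 2055 is a Monday; Oct 31, 2055 is a Sunday.)

No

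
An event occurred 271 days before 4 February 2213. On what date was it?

May 9, 2212

−4 → Jan 31, 2213 (end of Jan, 31 days; 267 left).
−31 → Dec 31, 2212 (end of Dec, 31 days; 236 left).
−31 → Nov 30, 2212 (end of Nov, 30 days; 205 left).
−30 → Oct 31, 2212 (end of Oct, 31 days; 175 left).
−31 → Sep 30, 2212 (end of Sep, 30 days; 144 left).
−30 → Aug 31, 2212 (end of Aug, 31 days; 114 left).
−31 → Jul 31, 2212 (end of Jul, 31 days; 83 left).
−31 → Jun 30, 2212 (end of Jun, 30 days; 52 left).
−30 → May 31, 2212 (end of May, 31 days; 22 left).
−22 → May 9, 2212.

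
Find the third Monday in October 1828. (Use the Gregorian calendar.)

October 1, 1828 is a Wednesday.
The first Monday is therefore October 6 (5 days later).
The third Monday is 6 + 2×7 = October 20.

October 20, 1828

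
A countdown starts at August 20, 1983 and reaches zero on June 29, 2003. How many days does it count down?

7253

Aug 20, 1983 → Aug 20, 1984: 366 days (Feb 29, 1984 is in that span).
Aug 20, 1984 → Aug 20, 1985: 365 days.
Aug 20, 1985 → Aug 20, 1986: 365 days.
Aug 20, 1986 → Aug 20, 1987: 365 days.
Aug 20, 1987 → Aug 20, 1988: 366 days (Feb 29, 1988 is in that span).
Aug 20, 1988 → Aug 20, 1989: 365 days.
Aug 20, 1989 → Aug 20, 1990: 365 days.
Aug 20, 1990 → Aug 20, 1991: 365 days.
Aug 20, 1991 → Aug 20, 1992: 366 days (Feb 29, 1992 is in that span).
Aug 20, 1992 → Aug 20, 1993: 365 days.
Aug 20, 1993 → Aug 20, 1994: 365 days.
Aug 20, 1994 → Aug 20, 1995: 365 days.
Aug 20, 1995 → Aug 20, 1996: 366 days (Feb 29, 1996 is in that span).
Aug 20, 1996 → Aug 20, 1997: 365 days.
Aug 20, 1997 → Aug 20, 1998: 365 days.
Aug 20, 1998 → Aug 20, 1999: 365 days.
Aug 20, 1999 → Aug 20, 2000: 366 days (Feb 29, 2000 is in that span).
Aug 20, 2000 → Aug 20, 2001: 365 days.
Aug 20, 2001 → Aug 20, 2002: 365 days.
Aug 20, 2002 → Sep 20, 2002: 31 days (August has 31).
Sep 20, 2002 → Oct 20, 2002: 30 days (September has 30).
Oct 20, 2002 → Nov 20, 2002: 31 days (October has 31).
Nov 20, 2002 → Dec 20, 2002: 30 days (November has 30).
Dec 20, 2002 → Jan 20, 2003: 31 days (December has 31).
Jan 20, 2003 → Feb 20, 2003: 31 days (January has 31).
Feb 20, 2003 → Mar 20, 2003: 28 days (February has 28).
Mar 20, 2003 → Apr 20, 2003: 31 days (March has 31).
Apr 20, 2003 → May 20, 2003: 30 days (April has 30).
May 20, 2003 → Jun 20, 2003: 31 days (May has 31).
Jun 20, 2003 → Jun 29, 2003: 9 days.
Total: 7253 days.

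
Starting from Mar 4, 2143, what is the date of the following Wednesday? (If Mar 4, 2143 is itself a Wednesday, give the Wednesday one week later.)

March 6, 2143

Mar 4, 2143 is a Monday.
From Monday to the next Wednesday is 2 days.
Mar 4, 2143 + 2 = Mar 6, 2143.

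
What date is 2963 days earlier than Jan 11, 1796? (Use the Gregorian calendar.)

December 1, 1787

−365 (one year) → Jan 11, 1795 (2598 left).
−365 (one year) → Jan 11, 1794 (2233 left).
−365 (one year) → Jan 11, 1793 (1868 left).
−366 (one year; includes Feb 29, 1792) → Jan 11, 1792 (1502 left).
−365 (one year) → Jan 11, 1791 (1137 left).
−365 (one year) → Jan 11, 1790 (772 left).
−365 (one year) → Jan 11, 1789 (407 left).
−366 (one year; includes Feb 29, 1788) → Jan 11, 1788 (41 left).
−11 → Dec 31, 1787 (end of Dec, 31 days; 30 left).
−30 → Dec 1, 1787.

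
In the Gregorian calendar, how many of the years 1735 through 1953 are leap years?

53

Multiples of 4 in [1735,1953]: 55.
Of those, multiples of 100: 2 (not leap unless ÷400).
Multiples of 400: 0.
Leap years = 55 − 2 + 0 = 53.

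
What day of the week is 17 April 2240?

Friday

Doomsday rule: the anchor day for the 2200s is Friday. For year 40: 40÷12 = 3 r 4, and 4÷4 = 1, so 3+4+1 = 8.
Friday + 8 ≡ Saturday — that's 2240's doomsday.
In April the doomsday date is Apr 4.
Apr 17 is 13 days after Apr 4; 13 mod 7 = 6, so Saturday + 6 = Friday.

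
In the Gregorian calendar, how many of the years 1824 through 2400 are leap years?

Multiples of 4 in [1824,2400]: 145.
Of those, multiples of 100: 6 (not leap unless ÷400).
Multiples of 400: 2.
Leap years = 145 − 6 + 2 = 141.

141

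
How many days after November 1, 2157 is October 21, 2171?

Nov 1, 2157 → Nov 1, 2158: 365 days.
Nov 1, 2158 → Nov 1, 2159: 365 days.
Nov 1, 2159 → Nov 1, 2160: 366 days (Feb 29, 2160 is in that span).
Nov 1, 2160 → Nov 1, 2161: 365 days.
Nov 1, 2161 → Nov 1, 2162: 365 days.
Nov 1, 2162 → Nov 1, 2163: 365 days.
Nov 1, 2163 → Nov 1, 2164: 366 days (Feb 29, 2164 is in that span).
Nov 1, 2164 → Nov 1, 2165: 365 days.
Nov 1, 2165 → Nov 1, 2166: 365 days.
Nov 1, 2166 → Nov 1, 2167: 365 days.
Nov 1, 2167 → Nov 1, 2168: 366 days (Feb 29, 2168 is in that span).
Nov 1, 2168 → Nov 1, 2169: 365 days.
Nov 1, 2169 → Nov 1, 2170: 365 days.
Nov 1, 2170 → Dec 1, 2170: 30 days (November has 30).
Dec 1, 2170 → Jan 1, 2171: 31 days (December has 31).
Jan 1, 2171 → Feb 1, 2171: 31 days (January has 31).
Feb 1, 2171 → Mar 1, 2171: 28 days (February has 28).
Mar 1, 2171 → Apr 1, 2171: 31 days (March has 31).
Apr 1, 2171 → May 1, 2171: 30 days (April has 30).
May 1, 2171 → Jun 1, 2171: 31 days (May has 31).
Jun 1, 2171 → Jul 1, 2171: 30 days (June has 30).
Jul 1, 2171 → Aug 1, 2171: 31 days (July has 31).
Aug 1, 2171 → Sep 1, 2171: 31 days (August has 31).
Sep 1, 2171 → Oct 1, 2171: 30 days (September has 30).
Oct 1, 2171 → Oct 21, 2171: 20 days.
Total: 5102 days.

5102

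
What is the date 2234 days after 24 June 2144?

+365 (one year) → Jun 24, 2145 (1869 left).
+365 (one year) → Jun 24, 2146 (1504 left).
+365 (one year) → Jun 24, 2147 (1139 left).
+366 (one year; includes Feb 29, 2148) → Jun 24, 2148 (773 left).
+365 (one year) → Jun 24, 2149 (408 left).
+365 (one year) → Jun 24, 2150 (43 left).
Jun has 30 days: +7 → Jul 1, 2150 (36 left).
Jul has 31 days: +31 → Aug 1, 2150 (5 left).
+5 → Aug 6, 2150.

August 6, 2150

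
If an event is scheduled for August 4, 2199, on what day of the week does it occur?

Doomsday rule: the anchor day for the 2100s is Sunday. For year 99: 99÷12 = 8 r 3, and 3÷4 = 0, so 8+3+0 = 11.
Sunday + 11 ≡ Thursday — that's 2199's doomsday.
In August the doomsday date is Aug 8.
Aug 4 is 4 days before Aug 8; 4 mod 7 = 4, so Thursday − 4 = Sunday.

Sunday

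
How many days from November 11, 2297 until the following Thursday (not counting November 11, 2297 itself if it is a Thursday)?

Nov 11, 2297 is a Thursday.
From Thursday to the next Thursday is 7 days.

7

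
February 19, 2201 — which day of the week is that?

Thursday

Doomsday rule: the anchor day for the 2200s is Friday. For year 01: 1÷12 = 0 r 1, and 1÷4 = 0, so 0+1+0 = 1.
Friday + 1 ≡ Saturday — that's 2201's doomsday.
In February the doomsday date is Feb 28 (2201 is not a leap year).
Feb 19 is 9 days before Feb 28; 9 mod 7 = 2, so Saturday − 2 = Thursday.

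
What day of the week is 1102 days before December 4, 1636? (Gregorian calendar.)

Monday

Dec 4, 1636 is a Thursday.
1102 mod 7 = 3, so 1102 days before a Thursday is Thursday − 3 = Monday.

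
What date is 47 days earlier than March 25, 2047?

−25 → Feb 28, 2047 (end of Feb, 28 days; 22 left).
−22 → Feb 6, 2047.

February 6, 2047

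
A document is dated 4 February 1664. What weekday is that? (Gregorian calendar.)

Doomsday rule: the anchor day for the 1600s is Tuesday. For year 64: 64÷12 = 5 r 4, and 4÷4 = 1, so 5+4+1 = 10.
Tuesday + 10 ≡ Friday — that's 1664's doomsday.
In February the doomsday date is Feb 29 (1664 is a leap year (divisible by 4)).
Feb 4 is 25 days before Feb 29; 25 mod 7 = 4, so Friday − 4 = Monday.

Monday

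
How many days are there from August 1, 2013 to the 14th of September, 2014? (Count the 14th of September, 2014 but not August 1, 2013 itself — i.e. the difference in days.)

Aug 1, 2013 → Aug 1, 2014: 365 days.
Aug 1, 2014 → Sep 1, 2014: 31 days (August has 31).
Sep 1, 2014 → Sep 14, 2014: 13 days.
Total: 409 days.

409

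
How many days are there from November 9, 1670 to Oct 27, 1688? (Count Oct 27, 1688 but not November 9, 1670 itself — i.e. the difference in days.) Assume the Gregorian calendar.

Nov 9, 1670 → Nov 9, 1671: 365 days.
Nov 9, 1671 → Nov 9, 1672: 366 days (Feb 29, 1672 is in that span).
Nov 9, 1672 → Nov 9, 1673: 365 days.
Nov 9, 1673 → Nov 9, 1674: 365 days.
Nov 9, 1674 → Nov 9, 1675: 365 days.
Nov 9, 1675 → Nov 9, 1676: 366 days (Feb 29, 1676 is in that span).
Nov 9, 1676 → Nov 9, 1677: 365 days.
Nov 9, 1677 → Nov 9, 1678: 365 days.
Nov 9, 1678 → Nov 9, 1679: 365 days.
Nov 9, 1679 → Nov 9, 1680: 366 days (Feb 29, 1680 is in that span).
Nov 9, 1680 → Nov 9, 1681: 365 days.
Nov 9, 1681 → Nov 9, 1682: 365 days.
Nov 9, 1682 → Nov 9, 1683: 365 days.
Nov 9, 1683 → Nov 9, 1684: 366 days (Feb 29, 1684 is in that span).
Nov 9, 1684 → Nov 9, 1685: 365 days.
Nov 9, 1685 → Nov 9, 1686: 365 days.
Nov 9, 1686 → Nov 9, 1687: 365 days.
Nov 9, 1687 → Dec 9, 1687: 30 days (November has 30).
Dec 9, 1687 → Jan 9, 1688: 31 days (December has 31).
Jan 9, 1688 → Feb 9, 1688: 31 days (January has 31).
Feb 9, 1688 → Mar 9, 1688: 29 days (February has 29).
Mar 9, 1688 → Apr 9, 1688: 31 days (March has 31).
Apr 9, 1688 → May 9, 1688: 30 days (April has 30).
May 9, 1688 → Jun 9, 1688: 31 days (May has 31).
Jun 9, 1688 → Jul 9, 1688: 30 days (June has 30).
Jul 9, 1688 → Aug 9, 1688: 31 days (July has 31).
Aug 9, 1688 → Sep 9, 1688: 31 days (August has 31).
Sep 9, 1688 → Oct 9, 1688: 30 days (September has 30).
Oct 9, 1688 → Oct 27, 1688: 18 days.
Total: 6562 days.

6562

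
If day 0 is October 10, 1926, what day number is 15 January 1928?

Oct 10, 1926 → Oct 10, 1927: 365 days.
Oct 10, 1927 → Nov 10, 1927: 31 days (October has 31).
Nov 10, 1927 → Dec 10, 1927: 30 days (November has 30).
Dec 10, 1927 → Jan 10, 1928: 31 days (December has 31).
Jan 10, 1928 → Jan 15, 1928: 5 days.
Total: 462 days.

462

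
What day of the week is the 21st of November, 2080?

Doomsday rule: the anchor day for the 2000s is Tuesday. For year 80: 80÷12 = 6 r 8, and 8÷4 = 2, so 6+8+2 = 16.
Tuesday + 16 ≡ Thursday — that's 2080's doomsday.
In November the doomsday date is Nov 7.
Nov 21 is 14 days after Nov 7; 14 mod 7 = 0, so Thursday + 0 = Thursday.

Thursday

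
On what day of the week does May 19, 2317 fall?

Doomsday rule: the anchor day for the 2300s is Wednesday. For year 17: 17÷12 = 1 r 5, and 5÷4 = 1, so 1+5+1 = 7.
Wednesday + 7 ≡ Wednesday — that's 2317's doomsday.
In May the doomsday date is May 9.
May 19 is 10 days after May 9; 10 mod 7 = 3, so Wednesday + 3 = Saturday.

Saturday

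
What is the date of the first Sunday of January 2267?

January 1, 2267 is a Tuesday.
The first Sunday is therefore January 6 (5 days later).

January 6, 2267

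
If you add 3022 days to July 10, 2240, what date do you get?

+365 (one year) → Jul 10, 2241 (2657 left).
+365 (one year) → Jul 10, 2242 (2292 left).
+365 (one year) → Jul 10, 2243 (1927 left).
+366 (one year; includes Feb 29, 2244) → Jul 10, 2244 (1561 left).
+365 (one year) → Jul 10, 2245 (1196 left).
+365 (one year) → Jul 10, 2246 (831 left).
+365 (one year) → Jul 10, 2247 (466 left).
+366 (one year; includes Feb 29, 2248) → Jul 10, 2248 (100 left).
Jul has 31 days: +22 → Aug 1, 2248 (78 left).
Aug has 31 days: +31 → Sep 1, 2248 (47 left).
Sep has 30 days: +30 → Oct 1, 2248 (17 left).
+17 → Oct 18, 2248.

October 18, 2248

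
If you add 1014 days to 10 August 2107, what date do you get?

+366 (one year; includes Feb 29, 2108) → Aug 10, 2108 (648 left).
+365 (one year) → Aug 10, 2109 (283 left).
Aug has 31 days: +22 → Sep 1, 2109 (261 left).
Sep has 30 days: +30 → Oct 1, 2109 (231 left).
Oct has 31 days: +31 → Nov 1, 2109 (200 left).
Nov has 30 days: +30 → Dec 1, 2109 (170 left).
Dec has 31 days: +31 → Jan 1, 2110 (139 left).
Jan has 31 days: +31 → Feb 1, 2110 (108 left).
Feb has 28 days: +28 → Mar 1, 2110 (80 left).
Mar has 31 days: +31 → Apr 1, 2110 (49 left).
Apr has 30 days: +30 → May 1, 2110 (19 left).
+19 → May 20, 2110.

May 20, 2110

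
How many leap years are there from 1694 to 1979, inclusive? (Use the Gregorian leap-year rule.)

68

Multiples of 4 in [1694,1979]: 71.
Of those, multiples of 100: 3 (not leap unless ÷400).
Multiples of 400: 0.
Leap years = 71 − 3 + 0 = 68.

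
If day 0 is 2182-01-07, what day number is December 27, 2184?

Jan 7, 2182 → Jan 7, 2183: 365 days.
Jan 7, 2183 → Jan 7, 2184: 365 days.
Jan 7, 2184 → Feb 7, 2184: 31 days (January has 31).
Feb 7, 2184 → Mar 7, 2184: 29 days (February has 29).
Mar 7, 2184 → Apr 7, 2184: 31 days (March has 31).
Apr 7, 2184 → May 7, 2184: 30 days (April has 30).
May 7, 2184 → Jun 7, 2184: 31 days (May has 31).
Jun 7, 2184 → Jul 7, 2184: 30 days (June has 30).
Jul 7, 2184 → Aug 7, 2184: 31 days (July has 31).
Aug 7, 2184 → Sep 7, 2184: 31 days (August has 31).
Sep 7, 2184 → Oct 7, 2184: 30 days (September has 30).
Oct 7, 2184 → Nov 7, 2184: 31 days (October has 31).
Nov 7, 2184 → Dec 7, 2184: 30 days (November has 30).
Dec 7, 2184 → Dec 27, 2184: 20 days.
Total: 1085 days.

1085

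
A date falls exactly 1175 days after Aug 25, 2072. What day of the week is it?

Wednesday

First find the weekday of Aug 25, 2072. Doomsday rule: the anchor day for the 2000s is Tuesday. For year 72: 72÷12 = 6 r 0, and 0÷4 = 0, so 6+0+0 = 6.
Tuesday + 6 ≡ Monday — that's 2072's doomsday.
In August the doomsday date is Aug 8.
Aug 25 is 17 days after Aug 8; 17 mod 7 = 3, so Monday + 3 = Thursday.
1175 mod 7 = 6, so 1175 days after a Thursday is Thursday + 6 = Wednesday.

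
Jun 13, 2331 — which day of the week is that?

Doomsday rule: the anchor day for the 2300s is Wednesday. For year 31: 31÷12 = 2 r 7, and 7÷4 = 1, so 2+7+1 = 10.
Wednesday + 10 ≡ Saturday — that's 2331's doomsday.
In June the doomsday date is Jun 6.
Jun 13 is 7 days after Jun 6; 7 mod 7 = 0, so Saturday + 0 = Saturday.

Saturday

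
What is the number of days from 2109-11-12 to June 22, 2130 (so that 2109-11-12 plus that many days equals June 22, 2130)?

7527

Nov 12, 2109 → Nov 12, 2110: 365 days.
Nov 12, 2110 → Nov 12, 2111: 365 days.
Nov 12, 2111 → Nov 12, 2112: 366 days (Feb 29, 2112 is in that span).
Nov 12, 2112 → Nov 12, 2113: 365 days.
Nov 12, 2113 → Nov 12, 2114: 365 days.
Nov 12, 2114 → Nov 12, 2115: 365 days.
Nov 12, 2115 → Nov 12, 2116: 366 days (Feb 29, 2116 is in that span).
Nov 12, 2116 → Nov 12, 2117: 365 days.
Nov 12, 2117 → Nov 12, 2118: 365 days.
Nov 12, 2118 → Nov 12, 2119: 365 days.
Nov 12, 2119 → Nov 12, 2120: 366 days (Feb 29, 2120 is in that span).
Nov 12, 2120 → Nov 12, 2121: 365 days.
Nov 12, 2121 → Nov 12, 2122: 365 days.
Nov 12, 2122 → Nov 12, 2123: 365 days.
Nov 12, 2123 → Nov 12, 2124: 366 days (Feb 29, 2124 is in that span).
Nov 12, 2124 → Nov 12, 2125: 365 days.
Nov 12, 2125 → Nov 12, 2126: 365 days.
Nov 12, 2126 → Nov 12, 2127: 365 days.
Nov 12, 2127 → Nov 12, 2128: 366 days (Feb 29, 2128 is in that span).
Nov 12, 2128 → Nov 12, 2129: 365 days.
Nov 12, 2129 → Dec 12, 2129: 30 days (November has 30).
Dec 12, 2129 → Jan 12, 2130: 31 days (December has 31).
Jan 12, 2130 → Feb 12, 2130: 31 days (January has 31).
Feb 12, 2130 → Mar 12, 2130: 28 days (February has 28).
Mar 12, 2130 → Apr 12, 2130: 31 days (March has 31).
Apr 12, 2130 → May 12, 2130: 30 days (April has 30).
May 12, 2130 → Jun 12, 2130: 31 days (May has 31).
Jun 12, 2130 → Jun 22, 2130: 10 days.
Total: 7527 days.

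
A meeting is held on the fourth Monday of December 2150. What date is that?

December 28, 2150

December 1, 2150 is a Tuesday.
The first Monday is therefore December 7 (6 days later).
The fourth Monday is 7 + 3×7 = December 28.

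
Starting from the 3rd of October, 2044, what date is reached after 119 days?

January 30, 2045

Oct has 31 days: +29 → Nov 1, 2044 (90 left).
Nov has 30 days: +30 → Dec 1, 2044 (60 left).
Dec has 31 days: +31 → Jan 1, 2045 (29 left).
+29 → Jan 30, 2045.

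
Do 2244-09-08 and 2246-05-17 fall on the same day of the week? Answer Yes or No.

Yes

From Sep 8, 2244 to May 17, 2246 is 616 days.
616 mod 7 = 0, so they are the same weekday.
(Sep 8, 2244 is a Sunday; May 17, 2246 is a Sunday.)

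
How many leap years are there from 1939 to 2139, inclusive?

Multiples of 4 in [1939,2139]: 50.
Of those, multiples of 100: 2 (not leap unless ÷400).
Multiples of 400: 1.
Leap years = 50 − 2 + 1 = 49.

49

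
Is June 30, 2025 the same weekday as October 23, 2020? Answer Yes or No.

From Oct 23, 2020 to Jun 30, 2025 is 1711 days.
1711 mod 7 = 3, so they are different weekdays.
(Oct 23, 2020 is a Friday; Jun 30, 2025 is a Monday.)

No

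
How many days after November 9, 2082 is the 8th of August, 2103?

7576

Nov 9, 2082 → Nov 9, 2083: 365 days.
Nov 9, 2083 → Nov 9, 2084: 366 days (Feb 29, 2084 is in that span).
Nov 9, 2084 → Nov 9, 2085: 365 days.
Nov 9, 2085 → Nov 9, 2086: 365 days.
Nov 9, 2086 → Nov 9, 2087: 365 days.
Nov 9, 2087 → Nov 9, 2088: 366 days (Feb 29, 2088 is in that span).
Nov 9, 2088 → Nov 9, 2089: 365 days.
Nov 9, 2089 → Nov 9, 2090: 365 days.
Nov 9, 2090 → Nov 9, 2091: 365 days.
Nov 9, 2091 → Nov 9, 2092: 366 days (Feb 29, 2092 is in that span).
Nov 9, 2092 → Nov 9, 2093: 365 days.
Nov 9, 2093 → Nov 9, 2094: 365 days.
Nov 9, 2094 → Nov 9, 2095: 365 days.
Nov 9, 2095 → Nov 9, 2096: 366 days (Feb 29, 2096 is in that span).
Nov 9, 2096 → Nov 9, 2097: 365 days.
Nov 9, 2097 → Nov 9, 2098: 365 days.
Nov 9, 2098 → Nov 9, 2099: 365 days.
Nov 9, 2099 → Nov 9, 2100: 365 days.
Nov 9, 2100 → Nov 9, 2101: 365 days.
Nov 9, 2101 → Nov 9, 2102: 365 days.
Nov 9, 2102 → Dec 9, 2102: 30 days (November has 30).
Dec 9, 2102 → Jan 9, 2103: 31 days (December has 31).
Jan 9, 2103 → Feb 9, 2103: 31 days (January has 31).
Feb 9, 2103 → Mar 9, 2103: 28 days (February has 28).
Mar 9, 2103 → Apr 9, 2103: 31 days (March has 31).
Apr 9, 2103 → May 9, 2103: 30 days (April has 30).
May 9, 2103 → Jun 9, 2103: 31 days (May has 31).
Jun 9, 2103 → Jul 9, 2103: 30 days (June has 30).
Jul 9, 2103 → Aug 8, 2103: 30 days.
Total: 7576 days.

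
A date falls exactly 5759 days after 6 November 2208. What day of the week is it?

Friday

Nov 6, 2208 is a Sunday.
5759 mod 7 = 5, so 5759 days after a Sunday is Sunday + 5 = Friday.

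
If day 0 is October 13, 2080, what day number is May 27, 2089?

3148

Oct 13, 2080 → Oct 13, 2081: 365 days.
Oct 13, 2081 → Oct 13, 2082: 365 days.
Oct 13, 2082 → Oct 13, 2083: 365 days.
Oct 13, 2083 → Oct 13, 2084: 366 days (Feb 29, 2084 is in that span).
Oct 13, 2084 → Oct 13, 2085: 365 days.
Oct 13, 2085 → Oct 13, 2086: 365 days.
Oct 13, 2086 → Oct 13, 2087: 365 days.
Oct 13, 2087 → Oct 13, 2088: 366 days (Feb 29, 2088 is in that span).
Oct 13, 2088 → Nov 13, 2088: 31 days (October has 31).
Nov 13, 2088 → Dec 13, 2088: 30 days (November has 30).
Dec 13, 2088 → Jan 13, 2089: 31 days (December has 31).
Jan 13, 2089 → Feb 13, 2089: 31 days (January has 31).
Feb 13, 2089 → Mar 13, 2089: 28 days (February has 28).
Mar 13, 2089 → Apr 13, 2089: 31 days (March has 31).
Apr 13, 2089 → May 13, 2089: 30 days (April has 30).
May 13, 2089 → May 27, 2089: 14 days.
Total: 3148 days.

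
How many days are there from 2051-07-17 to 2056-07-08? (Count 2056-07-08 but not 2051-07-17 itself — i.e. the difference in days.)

1818

Jul 17, 2051 → Jul 17, 2052: 366 days (Feb 29, 2052 is in that span).
Jul 17, 2052 → Jul 17, 2053: 365 days.
Jul 17, 2053 → Jul 17, 2054: 365 days.
Jul 17, 2054 → Jul 17, 2055: 365 days.
Jul 17, 2055 → Aug 17, 2055: 31 days (July has 31).
Aug 17, 2055 → Sep 17, 2055: 31 days (August has 31).
Sep 17, 2055 → Oct 17, 2055: 30 days (September has 30).
Oct 17, 2055 → Nov 17, 2055: 31 days (October has 31).
Nov 17, 2055 → Dec 17, 2055: 30 days (November has 30).
Dec 17, 2055 → Jan 17, 2056: 31 days (December has 31).
Jan 17, 2056 → Feb 17, 2056: 31 days (January has 31).
Feb 17, 2056 → Mar 17, 2056: 29 days (February has 29).
Mar 17, 2056 → Apr 17, 2056: 31 days (March has 31).
Apr 17, 2056 → May 17, 2056: 30 days (April has 30).
May 17, 2056 → Jun 17, 2056: 31 days (May has 31).
Jun 17, 2056 → Jul 8, 2056: 21 days.
Total: 1818 days.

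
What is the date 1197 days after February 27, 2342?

June 8, 2345

+365 (one year) → Feb 27, 2343 (832 left).
+365 (one year) → Feb 27, 2344 (467 left).
+366 (one year; includes Feb 29, 2344) → Feb 27, 2345 (101 left).
Feb has 28 days: +2 → Mar 1, 2345 (99 left).
Mar has 31 days: +31 → Apr 1, 2345 (68 left).
Apr has 30 days: +30 → May 1, 2345 (38 left).
May has 31 days: +31 → Jun 1, 2345 (7 left).
+7 → Jun 8, 2345.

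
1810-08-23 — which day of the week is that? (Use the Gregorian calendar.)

Doomsday rule: the anchor day for the 1800s is Friday. For year 10: 10÷12 = 0 r 10, and 10÷4 = 2, so 0+10+2 = 12.
Friday + 12 ≡ Wednesday — that's 1810's doomsday.
In August the doomsday date is Aug 8.
Aug 23 is 15 days after Aug 8; 15 mod 7 = 1, so Wednesday + 1 = Thursday.

Thursday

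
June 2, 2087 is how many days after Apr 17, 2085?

Apr 17, 2085 → Apr 17, 2086: 365 days.
Apr 17, 2086 → Apr 17, 2087: 365 days.
Apr 17, 2087 → May 17, 2087: 30 days (April has 30).
May 17, 2087 → Jun 2, 2087: 16 days.
Total: 776 days.

776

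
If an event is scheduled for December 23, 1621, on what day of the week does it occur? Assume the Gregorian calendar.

Doomsday rule: the anchor day for the 1600s is Tuesday. For year 21: 21÷12 = 1 r 9, and 9÷4 = 2, so 1+9+2 = 12.
Tuesday + 12 ≡ Sunday — that's 1621's doomsday.
In December the doomsday date is Dec 12.
Dec 23 is 11 days after Dec 12; 11 mod 7 = 4, so Sunday + 4 = Thursday.

Thursday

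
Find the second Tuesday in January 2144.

January 14, 2144

January 1, 2144 is a Wednesday.
The first Tuesday is therefore January 7 (6 days later).
The second Tuesday is 7 + 1×7 = January 14.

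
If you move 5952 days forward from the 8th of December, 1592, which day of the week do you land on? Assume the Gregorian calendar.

Thursday

First find the weekday of Dec 8, 1592. Doomsday rule: the anchor day for the 1500s is Wednesday. For year 92: 92÷12 = 7 r 8, and 8÷4 = 2, so 7+8+2 = 17.
Wednesday + 17 ≡ Saturday — that's 1592's doomsday.
In December the doomsday date is Dec 12.
Dec 8 is 4 days before Dec 12; 4 mod 7 = 4, so Saturday − 4 = Tuesday.
5952 mod 7 = 2, so 5952 days after a Tuesday is Tuesday + 2 = Thursday.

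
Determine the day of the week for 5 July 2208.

Tuesday

Doomsday rule: the anchor day for the 2200s is Friday. For year 08: 8÷12 = 0 r 8, and 8÷4 = 2, so 0+8+2 = 10.
Friday + 10 ≡ Monday — that's 2208's doomsday.
In July the doomsday date is Jul 11.
Jul 5 is 6 days before Jul 11; 6 mod 7 = 6, so Monday − 6 = Tuesday.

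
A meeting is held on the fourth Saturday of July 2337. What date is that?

July 24, 2337

July 1, 2337 is a Thursday.
The first Saturday is therefore July 3 (2 days later).
The fourth Saturday is 3 + 3×7 = July 24.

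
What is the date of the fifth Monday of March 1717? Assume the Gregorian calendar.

March 29, 1717

March 1, 1717 is a Monday.
The first Monday is therefore March 1 (same day).
The fifth Monday is 1 + 4×7 = March 29.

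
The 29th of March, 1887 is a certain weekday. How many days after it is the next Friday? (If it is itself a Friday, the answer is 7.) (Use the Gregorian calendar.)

Mar 29, 1887 is a Tuesday.
From Tuesday to the next Friday is 3 days.

3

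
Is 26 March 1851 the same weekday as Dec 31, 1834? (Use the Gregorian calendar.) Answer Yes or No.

Yes

From Dec 31, 1834 to Mar 26, 1851 is 5929 days.
5929 mod 7 = 0, so they are the same weekday.
(Dec 31, 1834 is a Wednesday; Mar 26, 1851 is a Wednesday.)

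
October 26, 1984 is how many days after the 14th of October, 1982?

Oct 14, 1982 → Oct 14, 1983: 365 days.
Oct 14, 1983 → Nov 14, 1983: 31 days (October has 31).
Nov 14, 1983 → Dec 14, 1983: 30 days (November has 30).
Dec 14, 1983 → Jan 14, 1984: 31 days (December has 31).
Jan 14, 1984 → Feb 14, 1984: 31 days (January has 31).
Feb 14, 1984 → Mar 14, 1984: 29 days (February has 29).
Mar 14, 1984 → Apr 14, 1984: 31 days (March has 31).
Apr 14, 1984 → May 14, 1984: 30 days (April has 30).
May 14, 1984 → Jun 14, 1984: 31 days (May has 31).
Jun 14, 1984 → Jul 14, 1984: 30 days (June has 30).
Jul 14, 1984 → Aug 14, 1984: 31 days (July has 31).
Aug 14, 1984 → Sep 14, 1984: 31 days (August has 31).
Sep 14, 1984 → Oct 14, 1984: 30 days (September has 30).
Oct 14, 1984 → Oct 26, 1984: 12 days.
Total: 743 days.

743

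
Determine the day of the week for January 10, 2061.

Monday

Doomsday rule: the anchor day for the 2000s is Tuesday. For year 61: 61÷12 = 5 r 1, and 1÷4 = 0, so 5+1+0 = 6.
Tuesday + 6 ≡ Monday — that's 2061's doomsday.
In January the doomsday date is Jan 3 (2061 is not a leap year).
Jan 10 is 7 days after Jan 3; 7 mod 7 = 0, so Monday + 0 = Monday.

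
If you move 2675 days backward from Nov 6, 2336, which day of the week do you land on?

Thursday

Nov 6, 2336 is a Friday.
2675 mod 7 = 1, so 2675 days before a Friday is Friday − 1 = Thursday.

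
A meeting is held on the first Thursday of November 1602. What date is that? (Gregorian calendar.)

November 7, 1602

November 1, 1602 is a Friday.
The first Thursday is therefore November 7 (6 days later).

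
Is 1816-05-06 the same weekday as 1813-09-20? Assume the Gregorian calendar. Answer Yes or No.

Yes

From Sep 20, 1813 to May 6, 1816 is 959 days.
959 mod 7 = 0, so they are the same weekday.
(Sep 20, 1813 is a Monday; May 6, 1816 is a Monday.)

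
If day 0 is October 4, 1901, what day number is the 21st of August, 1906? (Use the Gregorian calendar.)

1782

Oct 4, 1901 → Oct 4, 1902: 365 days.
Oct 4, 1902 → Oct 4, 1903: 365 days.
Oct 4, 1903 → Oct 4, 1904: 366 days (Feb 29, 1904 is in that span).
Oct 4, 1904 → Oct 4, 1905: 365 days.
Oct 4, 1905 → Nov 4, 1905: 31 days (October has 31).
Nov 4, 1905 → Dec 4, 1905: 30 days (November has 30).
Dec 4, 1905 → Jan 4, 1906: 31 days (December has 31).
Jan 4, 1906 → Feb 4, 1906: 31 days (January has 31).
Feb 4, 1906 → Mar 4, 1906: 28 days (February has 28).
Mar 4, 1906 → Apr 4, 1906: 31 days (March has 31).
Apr 4, 1906 → May 4, 1906: 30 days (April has 30).
May 4, 1906 → Jun 4, 1906: 31 days (May has 31).
Jun 4, 1906 → Jul 4, 1906: 30 days (June has 30).
Jul 4, 1906 → Aug 4, 1906: 31 days (July has 31).
Aug 4, 1906 → Aug 21, 1906: 17 days.
Total: 1782 days.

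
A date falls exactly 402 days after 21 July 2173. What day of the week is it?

Saturday

Jul 21, 2173 is a Wednesday.
402 mod 7 = 3, so 402 days after a Wednesday is Wednesday + 3 = Saturday.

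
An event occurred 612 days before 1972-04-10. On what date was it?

−366 (one year; includes Feb 29, 1972) → Apr 10, 1971 (246 left).
−10 → Mar 31, 1971 (end of Mar, 31 days; 236 left).
−31 → Feb 28, 1971 (end of Feb, 28 days; 205 left).
−28 → Jan 31, 1971 (end of Jan, 31 days; 177 left).
−31 → Dec 31, 1970 (end of Dec, 31 days; 146 left).
−31 → Nov 30, 1970 (end of Nov, 30 days; 115 left).
−30 → Oct 31, 1970 (end of Oct, 31 days; 85 left).
−31 → Sep 30, 1970 (end of Sep, 30 days; 54 left).
−30 → Aug 31, 1970 (end of Aug, 31 days; 24 left).
−24 → Aug 7, 1970.

August 7, 1970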